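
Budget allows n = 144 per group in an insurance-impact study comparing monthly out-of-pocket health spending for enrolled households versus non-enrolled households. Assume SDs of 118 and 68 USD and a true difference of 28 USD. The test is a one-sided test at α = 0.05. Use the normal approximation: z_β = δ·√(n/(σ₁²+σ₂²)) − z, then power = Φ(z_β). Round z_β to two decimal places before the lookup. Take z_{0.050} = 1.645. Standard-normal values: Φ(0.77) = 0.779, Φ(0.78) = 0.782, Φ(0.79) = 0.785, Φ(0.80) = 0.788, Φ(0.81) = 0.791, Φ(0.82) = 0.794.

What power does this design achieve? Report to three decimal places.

z_β = δ·√(n/(σ₁²+σ₂²)) − z_α
    = 28 · √(144/18548) − 1.645
    = 28 · 0.08811 − 1.645
    = 2.4671 − 1.645 = 0.8221 → 0.82
Power = Φ(0.82) = 0.794.

Power ≈ 0.794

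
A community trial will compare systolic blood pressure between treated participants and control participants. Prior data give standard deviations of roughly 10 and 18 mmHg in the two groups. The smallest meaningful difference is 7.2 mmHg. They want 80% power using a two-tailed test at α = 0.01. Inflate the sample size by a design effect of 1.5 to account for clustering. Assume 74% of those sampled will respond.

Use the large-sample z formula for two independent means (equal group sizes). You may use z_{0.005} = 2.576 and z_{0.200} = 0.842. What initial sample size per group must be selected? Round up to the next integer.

n = 194 per group

n = (z_{α/2} + z_β)² · (σ₁² + σ₂²) / δ²
  = (2.576 + 0.842)² · (10² + 18² = 424) / 7.2²
  = 11.6827 · 424 / 51.84
  = 95.55
Design effect: 1.5 × 95.55 = 143.33.
Adjust for 74% response: 143.33 / 0.74 = 193.69.
Round up → n = 194 per group.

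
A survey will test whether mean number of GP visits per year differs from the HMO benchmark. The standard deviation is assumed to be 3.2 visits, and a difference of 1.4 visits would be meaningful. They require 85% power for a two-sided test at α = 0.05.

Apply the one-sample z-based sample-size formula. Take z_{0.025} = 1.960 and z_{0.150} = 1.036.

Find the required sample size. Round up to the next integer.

n = (z_{α/2} + z_β)² · σ² / δ²
  = (1.960 + 1.036)² · 3.2² / 1.4²
  = 8.9760 · 10.24 / 1.96
  = 46.90
Round up → n = 47.

n = 47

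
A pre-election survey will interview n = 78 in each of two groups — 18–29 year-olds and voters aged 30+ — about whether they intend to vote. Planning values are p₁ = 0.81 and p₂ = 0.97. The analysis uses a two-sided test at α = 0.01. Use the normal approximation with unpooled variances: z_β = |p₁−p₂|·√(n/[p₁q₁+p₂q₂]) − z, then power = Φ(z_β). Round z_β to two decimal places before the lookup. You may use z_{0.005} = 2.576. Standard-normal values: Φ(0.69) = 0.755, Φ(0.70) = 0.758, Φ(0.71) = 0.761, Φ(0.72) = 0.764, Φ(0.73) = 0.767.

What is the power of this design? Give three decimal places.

Power ≈ 0.767

z_β = |p₁−p₂|·√(n/[p₁q₁+p₂q₂]) − z_{α/2}
    = 0.16 · √(78/0.1830) − 2.576
    = 0.16 · 20.6453 − 2.576
    = 3.3033 − 2.576 = 0.7273 → 0.73
Power = Φ(0.73) = 0.767.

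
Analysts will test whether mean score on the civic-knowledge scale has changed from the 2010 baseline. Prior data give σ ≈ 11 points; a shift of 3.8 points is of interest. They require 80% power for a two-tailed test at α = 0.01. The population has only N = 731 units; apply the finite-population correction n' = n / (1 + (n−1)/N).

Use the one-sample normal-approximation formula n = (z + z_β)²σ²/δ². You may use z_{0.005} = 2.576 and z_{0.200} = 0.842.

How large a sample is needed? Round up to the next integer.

n = 87

n = (z_{α/2} + z_β)² · σ² / δ²
  = (2.576 + 0.842)² · 11² / 3.8²
  = 11.6827 · 121 / 14.44
  = 97.90
Finite-population correction (N = 731): 97.90 / (1 + (97.90 − 1)/731) = 86.44.
Round up → n = 87.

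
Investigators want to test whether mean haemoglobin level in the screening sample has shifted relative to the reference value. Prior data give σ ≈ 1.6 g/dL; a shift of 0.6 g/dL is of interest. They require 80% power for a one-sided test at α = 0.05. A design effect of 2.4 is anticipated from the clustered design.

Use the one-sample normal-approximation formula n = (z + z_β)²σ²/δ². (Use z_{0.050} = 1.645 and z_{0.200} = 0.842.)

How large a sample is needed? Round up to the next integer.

n = 106

n = (z_α + z_β)² · σ² / δ²
  = (1.645 + 0.842)² · 1.6² / 0.6²
  = 6.1852 · 2.56 / 0.36
  = 43.98
Design effect: 2.4 × 43.98 = 105.56.
Round up → n = 106.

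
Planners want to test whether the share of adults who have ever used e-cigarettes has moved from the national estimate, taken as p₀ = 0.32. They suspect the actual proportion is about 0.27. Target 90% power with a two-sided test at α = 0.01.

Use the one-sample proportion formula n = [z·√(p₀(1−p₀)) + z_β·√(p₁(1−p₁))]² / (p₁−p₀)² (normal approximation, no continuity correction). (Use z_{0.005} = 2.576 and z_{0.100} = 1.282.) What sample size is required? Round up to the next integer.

n = 1255

n = [z_{α/2}·√(p₀q₀) + z_β·√(p₁q₁)]² / (p₁ − p₀)²
  = [2.576·√(0.32·0.68) + 1.282·√(0.27·0.73)]² / (-0.05)²
  = [2.576·0.4665 + 1.282·0.4440]² / 0.0025
  = [1.7708]² / 0.0025
  = 1254.29
Round up → n = 1255.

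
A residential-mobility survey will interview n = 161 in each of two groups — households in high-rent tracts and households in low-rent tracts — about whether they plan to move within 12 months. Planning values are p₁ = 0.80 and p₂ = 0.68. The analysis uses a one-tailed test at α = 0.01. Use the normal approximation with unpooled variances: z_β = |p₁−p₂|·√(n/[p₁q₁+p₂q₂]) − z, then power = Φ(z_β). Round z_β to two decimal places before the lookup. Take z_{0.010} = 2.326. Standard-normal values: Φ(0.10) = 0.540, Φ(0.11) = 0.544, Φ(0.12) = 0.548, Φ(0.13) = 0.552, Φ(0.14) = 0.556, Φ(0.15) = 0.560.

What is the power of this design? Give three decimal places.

Power ≈ 0.560

z_β = |p₁−p₂|·√(n/[p₁q₁+p₂q₂]) − z_α
    = 0.12 · √(161/0.3776) − 2.326
    = 0.12 · 20.6489 − 2.326
    = 2.4779 − 2.326 = 0.1519 → 0.15
Power = Φ(0.15) = 0.560.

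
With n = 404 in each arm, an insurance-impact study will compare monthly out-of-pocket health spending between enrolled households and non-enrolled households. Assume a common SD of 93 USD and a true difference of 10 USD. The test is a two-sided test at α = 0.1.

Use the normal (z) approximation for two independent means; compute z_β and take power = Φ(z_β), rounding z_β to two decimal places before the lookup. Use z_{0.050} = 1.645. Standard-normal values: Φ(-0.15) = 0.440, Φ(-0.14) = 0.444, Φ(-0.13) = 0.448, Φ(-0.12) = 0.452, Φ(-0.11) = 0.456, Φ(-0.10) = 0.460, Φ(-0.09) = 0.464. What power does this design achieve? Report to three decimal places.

Power ≈ 0.452

z_β = δ·√(n/(σ₁²+σ₂²)) − z_{α/2}
    = 10 · √(404/17298) − 1.645
    = 10 · 0.15282 − 1.645
    = 1.5282 − 1.645 = -0.1168 → -0.12
Power = Φ(-0.12) = 0.452.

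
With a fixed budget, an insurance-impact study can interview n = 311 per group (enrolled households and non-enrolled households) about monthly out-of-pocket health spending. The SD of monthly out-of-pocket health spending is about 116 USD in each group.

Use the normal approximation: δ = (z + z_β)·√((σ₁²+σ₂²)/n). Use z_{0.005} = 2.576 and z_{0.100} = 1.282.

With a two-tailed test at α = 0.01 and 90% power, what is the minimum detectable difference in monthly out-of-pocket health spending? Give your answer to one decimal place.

δ = (z_{α/2} + z_β) · √((σ₁²+σ₂²)/n)
  = (2.576 + 1.282) · √(26912/311)
  = 3.858 · √86.5338
  = 3.858 · 9.3024
  = 35.8885

Minimum detectable difference ≈ 35.9 USD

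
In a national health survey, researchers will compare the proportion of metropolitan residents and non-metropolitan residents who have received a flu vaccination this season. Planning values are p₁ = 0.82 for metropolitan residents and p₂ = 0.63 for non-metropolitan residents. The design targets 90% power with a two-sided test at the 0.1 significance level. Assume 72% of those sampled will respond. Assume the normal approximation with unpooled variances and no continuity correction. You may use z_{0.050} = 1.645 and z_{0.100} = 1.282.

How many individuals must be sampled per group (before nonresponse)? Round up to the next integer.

n = (z_{α/2} + z_β)² · [p₁(1−p₁) + p₂(1−p₂)] / (p₁ − p₂)²
  = (1.645 + 1.282)² · (0.82·0.18 + 0.63·0.37) / (0.19)²
  = (2.927)² · (0.1476 + 0.2331) / 0.0361
  = 8.5673 · 0.3807 / 0.0361
  = 90.35
Adjust for 72% response: 90.35 / 0.72 = 125.48.
Round up → n = 126 per group.

n = 126 per group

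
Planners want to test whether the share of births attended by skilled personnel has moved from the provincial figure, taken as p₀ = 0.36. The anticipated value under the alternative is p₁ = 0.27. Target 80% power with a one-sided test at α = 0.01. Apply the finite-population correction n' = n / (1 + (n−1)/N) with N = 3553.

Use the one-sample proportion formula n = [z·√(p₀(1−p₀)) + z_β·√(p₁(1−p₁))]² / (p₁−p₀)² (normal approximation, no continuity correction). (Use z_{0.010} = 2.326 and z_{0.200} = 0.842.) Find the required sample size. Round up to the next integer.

n = 255

n = [z_α·√(p₀q₀) + z_β·√(p₁q₁)]² / (p₁ − p₀)²
  = [2.326·√(0.36·0.64) + 0.842·√(0.27·0.73)]² / (-0.09)²
  = [2.326·0.4800 + 0.842·0.4440]² / 0.0081
  = [1.4903]² / 0.0081
  = 274.19
Finite-population correction (N = 3553): 274.19 / (1 + (274.19 − 1)/3553) = 254.62.
Round up → n = 255.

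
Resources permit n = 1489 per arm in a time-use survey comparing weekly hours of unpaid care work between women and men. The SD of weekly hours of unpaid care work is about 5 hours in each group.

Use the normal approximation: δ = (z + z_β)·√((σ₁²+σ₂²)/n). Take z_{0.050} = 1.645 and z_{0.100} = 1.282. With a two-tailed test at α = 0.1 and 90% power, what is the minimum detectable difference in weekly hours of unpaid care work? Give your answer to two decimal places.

Minimum detectable difference ≈ 0.54 hours

δ = (z_{α/2} + z_β) · √((σ₁²+σ₂²)/n)
  = (1.645 + 1.282) · √(50/1489)
  = 2.927 · √0.03358
  = 2.927 · 0.1832
  = 0.5364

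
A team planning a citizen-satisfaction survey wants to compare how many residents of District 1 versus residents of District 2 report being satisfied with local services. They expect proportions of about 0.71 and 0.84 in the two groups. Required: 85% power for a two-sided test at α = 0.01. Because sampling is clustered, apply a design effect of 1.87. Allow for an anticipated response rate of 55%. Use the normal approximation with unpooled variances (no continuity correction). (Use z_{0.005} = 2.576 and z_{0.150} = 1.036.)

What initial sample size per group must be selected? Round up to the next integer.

n = 894 per group

n = (z_{α/2} + z_β)² · [p₁(1−p₁) + p₂(1−p₂)] / (p₁ − p₂)²
  = (2.576 + 1.036)² · (0.71·0.29 + 0.84·0.16) / (-0.13)²
  = (3.612)² · (0.2059 + 0.1344) / 0.0169
  = 13.0465 · 0.3403 / 0.0169
  = 262.71
Design effect: 1.87 × 262.71 = 491.26.
Adjust for 55% response: 491.26 / 0.55 = 893.20.
Round up → n = 894 per group.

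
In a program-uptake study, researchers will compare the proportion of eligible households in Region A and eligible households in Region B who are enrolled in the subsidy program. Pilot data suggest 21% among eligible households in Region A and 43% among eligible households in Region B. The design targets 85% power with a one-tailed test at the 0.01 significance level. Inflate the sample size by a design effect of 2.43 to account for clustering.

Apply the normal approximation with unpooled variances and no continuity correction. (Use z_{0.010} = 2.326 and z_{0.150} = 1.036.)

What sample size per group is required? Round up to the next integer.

n = 234 per group

n = (z_α + z_β)² · [p₁(1−p₁) + p₂(1−p₂)] / (p₁ − p₂)²
  = (2.326 + 1.036)² · (0.21·0.79 + 0.43·0.57) / (-0.22)²
  = (3.362)² · (0.1659 + 0.2451) / 0.0484
  = 11.3030 · 0.4110 / 0.0484
  = 95.98
Design effect: 2.43 × 95.98 = 233.24.
Round up → n = 234 per group.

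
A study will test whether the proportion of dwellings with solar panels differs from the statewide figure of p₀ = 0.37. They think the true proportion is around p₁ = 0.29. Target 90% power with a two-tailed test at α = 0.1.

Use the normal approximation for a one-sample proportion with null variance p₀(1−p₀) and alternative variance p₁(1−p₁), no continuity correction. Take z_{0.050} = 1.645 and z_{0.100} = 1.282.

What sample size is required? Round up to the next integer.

n = [z_{α/2}·√(p₀q₀) + z_β·√(p₁q₁)]² / (p₁ − p₀)²
  = [1.645·√(0.37·0.63) + 1.282·√(0.29·0.71)]² / (-0.08)²
  = [1.645·0.4828 + 1.282·0.4538]² / 0.0064
  = [1.3759]² / 0.0064
  = 295.81
Round up → n = 296.

n = 296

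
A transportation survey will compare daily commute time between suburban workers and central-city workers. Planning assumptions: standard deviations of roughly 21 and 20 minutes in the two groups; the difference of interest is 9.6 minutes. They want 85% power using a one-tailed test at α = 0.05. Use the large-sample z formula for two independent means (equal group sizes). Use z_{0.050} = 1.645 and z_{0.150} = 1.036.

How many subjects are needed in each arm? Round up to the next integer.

n = (z_α + z_β)² · (σ₁² + σ₂²) / δ²
  = (1.645 + 1.036)² · (21² + 20² = 841) / 9.6²
  = 7.1878 · 841 / 92.16
  = 65.59
Round up → n = 66 per group.

n = 66 per group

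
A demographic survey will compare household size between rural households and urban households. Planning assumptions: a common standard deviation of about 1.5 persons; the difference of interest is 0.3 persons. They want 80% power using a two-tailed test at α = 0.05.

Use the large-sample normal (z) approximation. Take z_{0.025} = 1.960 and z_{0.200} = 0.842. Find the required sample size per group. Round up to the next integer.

n = (z_{α/2} + z_β)² · (σ₁² + σ₂²) / δ²
  = (1.960 + 0.842)² · (2·1.5² = 4.5) / 0.3²
  = 7.8512 · 4.5 / 0.09
  = 392.56
Round up → n = 393 per group.

n = 393 per group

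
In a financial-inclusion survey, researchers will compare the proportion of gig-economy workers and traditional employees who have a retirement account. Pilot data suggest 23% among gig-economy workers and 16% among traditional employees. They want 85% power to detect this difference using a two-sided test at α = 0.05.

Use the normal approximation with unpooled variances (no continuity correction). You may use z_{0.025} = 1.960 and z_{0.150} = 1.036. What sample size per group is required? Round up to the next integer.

n = (z_{α/2} + z_β)² · [p₁(1−p₁) + p₂(1−p₂)] / (p₁ − p₂)²
  = (1.960 + 1.036)² · (0.23·0.77 + 0.16·0.84) / (0.07)²
  = (2.996)² · (0.1771 + 0.1344) / 0.0049
  = 8.9760 · 0.3115 / 0.0049
  = 570.62
Round up → n = 571 per group.

n = 571 per group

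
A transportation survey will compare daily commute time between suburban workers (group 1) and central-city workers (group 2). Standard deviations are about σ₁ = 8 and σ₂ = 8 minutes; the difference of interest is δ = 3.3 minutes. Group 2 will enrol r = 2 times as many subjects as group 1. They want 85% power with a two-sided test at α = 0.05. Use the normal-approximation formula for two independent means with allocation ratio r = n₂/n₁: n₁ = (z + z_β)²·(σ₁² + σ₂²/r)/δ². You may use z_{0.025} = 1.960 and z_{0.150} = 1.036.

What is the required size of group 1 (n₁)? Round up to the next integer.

n₁ = 80

n₁ = (z_{α/2} + z_β)² · (σ₁² + σ₂²/r) / δ²
   = (1.960 + 1.036)² · (8² + 8²/2) / 3.3²
   = 8.9760 · (64 + 32) / 10.89
   = 8.9760 · 96 / 10.89
   = 79.13
Round up → n₁ = 80; n₂ = r·n₁ = 2 × 80 = 160.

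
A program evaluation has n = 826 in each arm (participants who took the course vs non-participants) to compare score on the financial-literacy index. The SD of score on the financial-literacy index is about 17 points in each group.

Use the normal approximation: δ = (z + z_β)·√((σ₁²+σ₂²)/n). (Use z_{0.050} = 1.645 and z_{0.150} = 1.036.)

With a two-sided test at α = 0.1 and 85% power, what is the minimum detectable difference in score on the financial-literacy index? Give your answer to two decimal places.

Minimum detectable difference ≈ 2.24 points

δ = (z_{α/2} + z_β) · √((σ₁²+σ₂²)/n)
  = (1.645 + 1.036) · √(578/826)
  = 2.681 · √0.69976
  = 2.681 · 0.8365
  = 2.2427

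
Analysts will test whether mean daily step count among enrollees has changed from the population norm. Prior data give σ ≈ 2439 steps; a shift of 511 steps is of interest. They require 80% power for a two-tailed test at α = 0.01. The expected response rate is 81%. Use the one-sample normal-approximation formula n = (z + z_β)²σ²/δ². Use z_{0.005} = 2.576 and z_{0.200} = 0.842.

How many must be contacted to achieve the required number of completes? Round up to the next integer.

n = 329

n = (z_{α/2} + z_β)² · σ² / δ²
  = (2.576 + 0.842)² · 2439² / 511²
  = 11.6827 · 5948721 / 261121
  = 266.15
Adjust for 81% response: 266.15 / 0.81 = 328.58.
Round up → n = 329.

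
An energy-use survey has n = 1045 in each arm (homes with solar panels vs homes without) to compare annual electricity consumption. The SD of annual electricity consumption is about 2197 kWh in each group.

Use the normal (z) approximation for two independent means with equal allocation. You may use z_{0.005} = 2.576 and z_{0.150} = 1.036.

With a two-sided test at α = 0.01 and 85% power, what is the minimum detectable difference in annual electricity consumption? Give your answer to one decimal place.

Minimum detectable difference ≈ 347.2 kWh

δ = (z_{α/2} + z_β) · √((σ₁²+σ₂²)/n)
  = (2.576 + 1.036) · √(9653618/1045)
  = 3.612 · √9237.9
  = 3.612 · 96.1141
  = 347.1640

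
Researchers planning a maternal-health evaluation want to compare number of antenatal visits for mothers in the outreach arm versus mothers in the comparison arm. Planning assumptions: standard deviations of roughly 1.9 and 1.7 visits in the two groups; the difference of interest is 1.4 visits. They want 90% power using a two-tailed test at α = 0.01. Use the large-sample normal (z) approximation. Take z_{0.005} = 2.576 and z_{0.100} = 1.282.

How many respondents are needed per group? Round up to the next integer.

n = 50 per group

n = (z_{α/2} + z_β)² · (σ₁² + σ₂²) / δ²
  = (2.576 + 1.282)² · (1.9² + 1.7² = 6.5) / 1.4²
  = 14.8842 · 6.5 / 1.96
  = 49.36
Round up → n = 50 per group.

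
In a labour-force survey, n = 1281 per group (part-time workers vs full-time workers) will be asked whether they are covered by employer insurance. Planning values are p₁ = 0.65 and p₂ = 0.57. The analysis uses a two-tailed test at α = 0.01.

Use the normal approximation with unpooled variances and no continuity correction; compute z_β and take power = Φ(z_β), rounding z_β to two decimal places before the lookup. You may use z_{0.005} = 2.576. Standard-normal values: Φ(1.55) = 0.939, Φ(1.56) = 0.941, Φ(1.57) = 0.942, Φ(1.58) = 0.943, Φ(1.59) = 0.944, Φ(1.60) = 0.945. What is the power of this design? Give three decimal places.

Power ≈ 0.944

z_β = |p₁−p₂|·√(n/[p₁q₁+p₂q₂]) − z_{α/2}
    = 0.08 · √(1281/0.4726) − 2.576
    = 0.08 · 52.0628 − 2.576
    = 4.1650 − 2.576 = 1.5890 → 1.59
Power = Φ(1.59) = 0.944.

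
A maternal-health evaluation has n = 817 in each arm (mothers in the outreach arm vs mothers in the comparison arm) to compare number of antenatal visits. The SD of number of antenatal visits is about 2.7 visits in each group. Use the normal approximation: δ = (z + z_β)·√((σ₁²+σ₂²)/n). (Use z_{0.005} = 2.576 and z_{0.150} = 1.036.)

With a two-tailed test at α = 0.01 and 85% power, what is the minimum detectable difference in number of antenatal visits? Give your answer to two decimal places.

Minimum detectable difference ≈ 0.48 visits

δ = (z_{α/2} + z_β) · √((σ₁²+σ₂²)/n)
  = (2.576 + 1.036) · √(14.58/817)
  = 3.612 · √0.01785
  = 3.612 · 0.1336
  = 0.4825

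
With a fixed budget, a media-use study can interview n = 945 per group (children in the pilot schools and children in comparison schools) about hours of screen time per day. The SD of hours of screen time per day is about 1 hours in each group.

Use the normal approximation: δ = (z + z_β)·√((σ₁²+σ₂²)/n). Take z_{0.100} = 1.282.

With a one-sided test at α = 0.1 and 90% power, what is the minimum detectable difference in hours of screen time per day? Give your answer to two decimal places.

δ = (z_α + z_β) · √((σ₁²+σ₂²)/n)
  = (1.282 + 1.282) · √(2/945)
  = 2.564 · √0.00212
  = 2.564 · 0.0460
  = 0.1180

Minimum detectable difference ≈ 0.12 hours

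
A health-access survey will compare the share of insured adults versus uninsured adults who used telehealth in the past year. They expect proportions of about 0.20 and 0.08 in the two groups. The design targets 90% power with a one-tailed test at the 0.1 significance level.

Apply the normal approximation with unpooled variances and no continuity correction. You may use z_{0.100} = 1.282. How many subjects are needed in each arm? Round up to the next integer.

n = 107 per group

n = (z_α + z_β)² · [p₁(1−p₁) + p₂(1−p₂)] / (p₁ − p₂)²
  = (1.282 + 1.282)² · (0.20·0.80 + 0.08·0.92) / (0.12)²
  = (2.564)² · (0.1600 + 0.0736) / 0.0144
  = 6.5741 · 0.2336 / 0.0144
  = 106.65
Round up → n = 107 per group.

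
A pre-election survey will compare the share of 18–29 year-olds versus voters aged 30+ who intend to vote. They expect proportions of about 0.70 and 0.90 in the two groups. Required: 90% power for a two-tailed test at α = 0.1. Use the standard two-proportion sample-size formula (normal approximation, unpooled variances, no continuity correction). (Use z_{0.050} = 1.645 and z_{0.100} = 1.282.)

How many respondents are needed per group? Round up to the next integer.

n = (z_{α/2} + z_β)² · [p₁(1−p₁) + p₂(1−p₂)] / (p₁ − p₂)²
  = (1.645 + 1.282)² · (0.70·0.30 + 0.90·0.10) / (-0.20)²
  = (2.927)² · (0.2100 + 0.0900) / 0.0400
  = 8.5673 · 0.3000 / 0.0400
  = 64.25
Round up → n = 65 per group.

n = 65 per group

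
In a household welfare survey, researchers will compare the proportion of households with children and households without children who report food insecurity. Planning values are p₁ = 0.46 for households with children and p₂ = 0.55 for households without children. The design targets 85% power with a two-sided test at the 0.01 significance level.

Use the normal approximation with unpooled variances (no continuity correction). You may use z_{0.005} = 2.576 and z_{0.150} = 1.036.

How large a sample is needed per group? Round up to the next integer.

n = (z_{α/2} + z_β)² · [p₁(1−p₁) + p₂(1−p₂)] / (p₁ − p₂)²
  = (2.576 + 1.036)² · (0.46·0.54 + 0.55·0.45) / (-0.09)²
  = (3.612)² · (0.2484 + 0.2475) / 0.0081
  = 13.0465 · 0.4959 / 0.0081
  = 798.74
Round up → n = 799 per group.

n = 799 per group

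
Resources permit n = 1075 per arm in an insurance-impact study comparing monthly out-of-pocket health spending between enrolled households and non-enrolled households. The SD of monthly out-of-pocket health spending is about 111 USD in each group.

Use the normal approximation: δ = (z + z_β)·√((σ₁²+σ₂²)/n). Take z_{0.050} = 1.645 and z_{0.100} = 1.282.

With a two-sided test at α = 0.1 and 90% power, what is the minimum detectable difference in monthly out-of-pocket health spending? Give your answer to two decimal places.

δ = (z_{α/2} + z_β) · √((σ₁²+σ₂²)/n)
  = (1.645 + 1.282) · √(24642/1075)
  = 2.927 · √22.9228
  = 2.927 · 4.7878
  = 14.0138

Minimum detectable difference ≈ 14.01 USD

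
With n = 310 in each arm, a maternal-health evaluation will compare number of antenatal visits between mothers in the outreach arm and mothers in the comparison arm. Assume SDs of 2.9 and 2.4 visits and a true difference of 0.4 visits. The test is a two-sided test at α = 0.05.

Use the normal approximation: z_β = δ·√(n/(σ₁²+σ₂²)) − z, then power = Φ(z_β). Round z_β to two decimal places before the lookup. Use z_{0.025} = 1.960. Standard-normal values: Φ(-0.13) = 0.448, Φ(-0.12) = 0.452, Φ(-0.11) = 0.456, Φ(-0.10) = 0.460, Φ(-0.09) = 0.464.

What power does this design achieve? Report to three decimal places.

z_β = δ·√(n/(σ₁²+σ₂²)) − z_{α/2}
    = 0.4 · √(310/14.17) − 1.960
    = 0.4 · 4.67731 − 1.960
    = 1.8709 − 1.960 = -0.0891 → -0.09
Power = Φ(-0.09) = 0.464.

Power ≈ 0.464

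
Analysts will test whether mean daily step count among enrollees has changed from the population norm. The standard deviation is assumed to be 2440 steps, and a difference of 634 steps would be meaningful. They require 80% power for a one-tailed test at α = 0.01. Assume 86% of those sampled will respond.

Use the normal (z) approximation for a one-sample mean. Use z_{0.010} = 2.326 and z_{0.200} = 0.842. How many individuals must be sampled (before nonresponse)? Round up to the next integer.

n = (z_α + z_β)² · σ² / δ²
  = (2.326 + 0.842)² · 2440² / 634²
  = 10.0362 · 5953600 / 401956
  = 148.65
Adjust for 86% response: 148.65 / 0.86 = 172.85.
Round up → n = 173.

n = 173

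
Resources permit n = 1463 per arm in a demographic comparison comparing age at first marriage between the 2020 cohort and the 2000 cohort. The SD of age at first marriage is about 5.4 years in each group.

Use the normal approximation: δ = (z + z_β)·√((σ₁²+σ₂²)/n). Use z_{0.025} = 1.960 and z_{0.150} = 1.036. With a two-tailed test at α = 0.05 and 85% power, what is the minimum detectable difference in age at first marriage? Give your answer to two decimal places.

δ = (z_{α/2} + z_β) · √((σ₁²+σ₂²)/n)
  = (1.960 + 1.036) · √(58.32/1463)
  = 2.996 · √0.03986
  = 2.996 · 0.1997
  = 0.5982

Minimum detectable difference ≈ 0.60 years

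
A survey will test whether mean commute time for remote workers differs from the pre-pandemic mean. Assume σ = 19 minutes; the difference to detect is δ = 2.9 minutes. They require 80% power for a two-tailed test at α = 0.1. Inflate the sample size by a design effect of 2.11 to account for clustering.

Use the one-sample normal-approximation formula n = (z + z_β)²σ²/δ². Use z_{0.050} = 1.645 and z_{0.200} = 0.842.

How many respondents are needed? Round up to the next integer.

n = (z_{α/2} + z_β)² · σ² / δ²
  = (1.645 + 0.842)² · 19² / 2.9²
  = 6.1852 · 361 / 8.41
  = 265.50
Design effect: 2.11 × 265.50 = 560.20.
Round up → n = 561.

n = 561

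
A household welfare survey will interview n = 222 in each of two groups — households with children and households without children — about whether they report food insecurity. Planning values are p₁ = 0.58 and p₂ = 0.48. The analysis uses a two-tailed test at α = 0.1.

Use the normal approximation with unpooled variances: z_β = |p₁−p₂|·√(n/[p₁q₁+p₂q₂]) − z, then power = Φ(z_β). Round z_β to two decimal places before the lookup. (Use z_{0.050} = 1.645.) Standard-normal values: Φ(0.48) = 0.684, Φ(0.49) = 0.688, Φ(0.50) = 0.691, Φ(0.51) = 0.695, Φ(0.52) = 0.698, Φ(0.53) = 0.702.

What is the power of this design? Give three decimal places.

z_β = |p₁−p₂|·√(n/[p₁q₁+p₂q₂]) − z_{α/2}
    = 0.10 · √(222/0.4932) − 1.645
    = 0.10 · 21.2161 − 1.645
    = 2.1216 − 1.645 = 0.4766 → 0.48
Power = Φ(0.48) = 0.684.

Power ≈ 0.684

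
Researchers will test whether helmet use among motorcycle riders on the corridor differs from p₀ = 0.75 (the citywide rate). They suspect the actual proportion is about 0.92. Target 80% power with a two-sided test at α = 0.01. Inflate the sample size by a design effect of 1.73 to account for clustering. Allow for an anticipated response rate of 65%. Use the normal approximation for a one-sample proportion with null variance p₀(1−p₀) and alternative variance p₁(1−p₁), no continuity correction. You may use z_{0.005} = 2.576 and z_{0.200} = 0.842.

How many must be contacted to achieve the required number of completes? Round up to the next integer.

n = [z_{α/2}·√(p₀q₀) + z_β·√(p₁q₁)]² / (p₁ − p₀)²
  = [2.576·√(0.75·0.25) + 0.842·√(0.92·0.08)]² / (0.17)²
  = [2.576·0.4330 + 0.842·0.2713]² / 0.0289
  = [1.3439]² / 0.0289
  = 62.49
Design effect: 1.73 × 62.49 = 108.11.
Adjust for 65% response: 108.11 / 0.65 = 166.32.
Round up → n = 167.

n = 167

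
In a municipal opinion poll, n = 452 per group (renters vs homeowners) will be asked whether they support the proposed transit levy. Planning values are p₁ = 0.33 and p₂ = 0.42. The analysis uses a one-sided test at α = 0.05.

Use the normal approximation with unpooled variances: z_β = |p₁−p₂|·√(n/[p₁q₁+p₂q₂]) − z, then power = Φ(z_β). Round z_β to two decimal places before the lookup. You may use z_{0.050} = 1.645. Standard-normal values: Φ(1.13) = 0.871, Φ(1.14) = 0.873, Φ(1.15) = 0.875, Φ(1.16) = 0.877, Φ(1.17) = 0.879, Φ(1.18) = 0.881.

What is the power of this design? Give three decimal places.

z_β = |p₁−p₂|·√(n/[p₁q₁+p₂q₂]) − z_α
    = 0.09 · √(452/0.4647) − 1.645
    = 0.09 · 31.1877 − 1.645
    = 2.8069 − 1.645 = 1.1619 → 1.16
Power = Φ(1.16) = 0.877.

Power ≈ 0.877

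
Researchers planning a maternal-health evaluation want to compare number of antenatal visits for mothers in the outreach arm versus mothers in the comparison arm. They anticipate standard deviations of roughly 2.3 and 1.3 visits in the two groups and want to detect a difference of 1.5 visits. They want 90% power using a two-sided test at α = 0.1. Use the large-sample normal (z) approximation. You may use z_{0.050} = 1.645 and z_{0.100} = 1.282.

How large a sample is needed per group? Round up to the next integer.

n = (z_{α/2} + z_β)² · (σ₁² + σ₂²) / δ²
  = (1.645 + 1.282)² · (2.3² + 1.3² = 6.98) / 1.5²
  = 8.5673 · 6.98 / 2.25
  = 26.58
Round up → n = 27 per group.

n = 27 per group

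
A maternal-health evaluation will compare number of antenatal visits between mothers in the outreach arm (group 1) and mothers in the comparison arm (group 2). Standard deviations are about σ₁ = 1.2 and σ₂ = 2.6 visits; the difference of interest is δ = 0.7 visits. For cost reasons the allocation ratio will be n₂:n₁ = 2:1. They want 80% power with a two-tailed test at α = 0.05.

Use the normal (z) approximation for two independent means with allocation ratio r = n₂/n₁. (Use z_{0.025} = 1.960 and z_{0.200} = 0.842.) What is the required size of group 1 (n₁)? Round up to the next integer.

n₁ = 78

n₁ = (z_{α/2} + z_β)² · (σ₁² + σ₂²/r) / δ²
   = (1.960 + 0.842)² · (1.2² + 2.6²/2) / 0.7²
   = 7.8512 · (1.44 + 3.38) / 0.49
   = 7.8512 · 4.82 / 0.49
   = 77.23
Round up → n₁ = 78; n₂ = r·n₁ = 2 × 78 = 156.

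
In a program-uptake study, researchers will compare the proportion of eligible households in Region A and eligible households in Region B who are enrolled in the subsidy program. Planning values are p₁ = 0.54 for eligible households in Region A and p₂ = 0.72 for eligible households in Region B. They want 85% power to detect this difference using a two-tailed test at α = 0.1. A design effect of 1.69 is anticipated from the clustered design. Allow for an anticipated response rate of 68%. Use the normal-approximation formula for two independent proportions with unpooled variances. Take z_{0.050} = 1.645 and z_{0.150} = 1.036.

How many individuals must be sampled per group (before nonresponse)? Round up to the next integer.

n = 249 per group

n = (z_{α/2} + z_β)² · [p₁(1−p₁) + p₂(1−p₂)] / (p₁ − p₂)²
  = (1.645 + 1.036)² · (0.54·0.46 + 0.72·0.28) / (-0.18)²
  = (2.681)² · (0.2484 + 0.2016) / 0.0324
  = 7.1878 · 0.4500 / 0.0324
  = 99.83
Design effect: 1.69 × 99.83 = 168.71.
Adjust for 68% response: 168.71 / 0.68 = 248.11.
Round up → n = 249 per group.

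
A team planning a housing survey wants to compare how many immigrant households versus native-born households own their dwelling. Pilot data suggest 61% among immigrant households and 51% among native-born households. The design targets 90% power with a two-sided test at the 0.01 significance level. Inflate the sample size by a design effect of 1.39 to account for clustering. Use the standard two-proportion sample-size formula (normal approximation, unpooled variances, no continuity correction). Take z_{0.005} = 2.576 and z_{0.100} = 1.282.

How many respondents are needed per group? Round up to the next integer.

n = 1010 per group

n = (z_{α/2} + z_β)² · [p₁(1−p₁) + p₂(1−p₂)] / (p₁ − p₂)²
  = (2.576 + 1.282)² · (0.61·0.39 + 0.51·0.49) / (0.10)²
  = (3.858)² · (0.2379 + 0.2499) / 0.0100
  = 14.8842 · 0.4878 / 0.0100
  = 726.05
Design effect: 1.39 × 726.05 = 1009.21.
Round up → n = 1010 per group.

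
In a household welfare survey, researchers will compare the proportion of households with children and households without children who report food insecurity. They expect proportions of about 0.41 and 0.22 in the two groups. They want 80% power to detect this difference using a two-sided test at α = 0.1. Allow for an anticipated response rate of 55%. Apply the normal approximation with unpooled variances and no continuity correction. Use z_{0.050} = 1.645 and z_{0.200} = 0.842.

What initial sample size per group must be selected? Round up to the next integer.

n = 129 per group

n = (z_{α/2} + z_β)² · [p₁(1−p₁) + p₂(1−p₂)] / (p₁ − p₂)²
  = (1.645 + 0.842)² · (0.41·0.59 + 0.22·0.78) / (0.19)²
  = (2.487)² · (0.2419 + 0.1716) / 0.0361
  = 6.1852 · 0.4135 / 0.0361
  = 70.85
Adjust for 55% response: 70.85 / 0.55 = 128.81.
Round up → n = 129 per group.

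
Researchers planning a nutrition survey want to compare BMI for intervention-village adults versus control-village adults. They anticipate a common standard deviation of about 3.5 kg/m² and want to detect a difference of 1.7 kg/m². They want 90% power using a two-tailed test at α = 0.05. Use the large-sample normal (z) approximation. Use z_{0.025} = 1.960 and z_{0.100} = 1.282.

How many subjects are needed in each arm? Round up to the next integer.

n = (z_{α/2} + z_β)² · (σ₁² + σ₂²) / δ²
  = (1.960 + 1.282)² · (2·3.5² = 24.5) / 1.7²
  = 10.5106 · 24.5 / 2.89
  = 89.10
Round up → n = 90 per group.

n = 90 per group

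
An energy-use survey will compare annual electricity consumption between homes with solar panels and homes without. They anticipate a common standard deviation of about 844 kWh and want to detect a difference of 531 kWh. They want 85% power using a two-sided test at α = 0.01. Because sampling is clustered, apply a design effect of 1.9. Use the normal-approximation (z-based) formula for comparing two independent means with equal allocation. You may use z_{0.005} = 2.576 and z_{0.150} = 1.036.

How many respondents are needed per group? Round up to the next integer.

n = 126 per group

n = (z_{α/2} + z_β)² · (σ₁² + σ₂²) / δ²
  = (2.576 + 1.036)² · (2·844² = 1424672) / 531²
  = 13.0465 · 1424672 / 281961
  = 65.92
Design effect: 1.9 × 65.92 = 125.25.
Round up → n = 126 per group.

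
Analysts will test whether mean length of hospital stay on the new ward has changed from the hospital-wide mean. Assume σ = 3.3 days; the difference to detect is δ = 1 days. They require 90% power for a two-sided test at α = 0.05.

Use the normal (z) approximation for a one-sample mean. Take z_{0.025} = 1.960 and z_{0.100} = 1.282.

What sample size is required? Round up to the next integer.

n = (z_{α/2} + z_β)² · σ² / δ²
  = (1.960 + 1.282)² · 3.3² / 1²
  = 10.5106 · 10.89 / 1
  = 114.46
Round up → n = 115.

n = 115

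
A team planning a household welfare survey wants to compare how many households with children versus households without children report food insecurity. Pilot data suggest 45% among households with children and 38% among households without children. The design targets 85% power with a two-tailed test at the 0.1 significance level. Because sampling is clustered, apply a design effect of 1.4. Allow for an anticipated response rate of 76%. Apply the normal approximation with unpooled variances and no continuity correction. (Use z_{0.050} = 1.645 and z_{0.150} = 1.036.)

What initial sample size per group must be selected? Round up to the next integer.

n = (z_{α/2} + z_β)² · [p₁(1−p₁) + p₂(1−p₂)] / (p₁ − p₂)²
  = (1.645 + 1.036)² · (0.45·0.55 + 0.38·0.62) / (0.07)²
  = (2.681)² · (0.2475 + 0.2356) / 0.0049
  = 7.1878 · 0.4831 / 0.0049
  = 708.65
Design effect: 1.4 × 708.65 = 992.12.
Adjust for 76% response: 992.12 / 0.76 = 1305.42.
Round up → n = 1306 per group.

n = 1306 per group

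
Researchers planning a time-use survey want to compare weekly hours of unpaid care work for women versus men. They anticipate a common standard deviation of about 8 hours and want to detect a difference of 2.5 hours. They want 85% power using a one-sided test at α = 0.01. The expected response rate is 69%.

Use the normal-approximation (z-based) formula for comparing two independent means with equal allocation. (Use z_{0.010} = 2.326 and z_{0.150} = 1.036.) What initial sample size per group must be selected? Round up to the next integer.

n = (z_α + z_β)² · (σ₁² + σ₂²) / δ²
  = (2.326 + 1.036)² · (2·8² = 128) / 2.5²
  = 11.3030 · 128 / 6.25
  = 231.49
Adjust for 69% response: 231.49 / 0.69 = 335.49.
Round up → n = 336 per group.

n = 336 per group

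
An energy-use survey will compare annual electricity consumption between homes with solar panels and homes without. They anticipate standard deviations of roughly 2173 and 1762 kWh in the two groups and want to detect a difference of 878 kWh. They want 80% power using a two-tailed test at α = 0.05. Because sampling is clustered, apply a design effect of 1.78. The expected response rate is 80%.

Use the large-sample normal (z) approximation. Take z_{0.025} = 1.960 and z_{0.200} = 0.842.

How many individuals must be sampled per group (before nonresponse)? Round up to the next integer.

n = 178 per group

n = (z_{α/2} + z_β)² · (σ₁² + σ₂²) / δ²
  = (1.960 + 0.842)² · (2173² + 1762² = 7826573) / 878²
  = 7.8512 · 7826573 / 770884
  = 79.71
Design effect: 1.78 × 79.71 = 141.89.
Adjust for 80% response: 141.89 / 0.80 = 177.36.
Round up → n = 178 per group.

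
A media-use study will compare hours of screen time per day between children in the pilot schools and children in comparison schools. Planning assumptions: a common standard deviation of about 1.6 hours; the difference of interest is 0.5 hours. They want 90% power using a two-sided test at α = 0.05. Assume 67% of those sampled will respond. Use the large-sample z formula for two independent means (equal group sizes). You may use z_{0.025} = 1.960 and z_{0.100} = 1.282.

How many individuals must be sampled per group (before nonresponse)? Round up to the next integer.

n = 322 per group

n = (z_{α/2} + z_β)² · (σ₁² + σ₂²) / δ²
  = (1.960 + 1.282)² · (2·1.6² = 5.12) / 0.5²
  = 10.5106 · 5.12 / 0.25
  = 215.26
Adjust for 67% response: 215.26 / 0.67 = 321.28.
Round up → n = 322 per group.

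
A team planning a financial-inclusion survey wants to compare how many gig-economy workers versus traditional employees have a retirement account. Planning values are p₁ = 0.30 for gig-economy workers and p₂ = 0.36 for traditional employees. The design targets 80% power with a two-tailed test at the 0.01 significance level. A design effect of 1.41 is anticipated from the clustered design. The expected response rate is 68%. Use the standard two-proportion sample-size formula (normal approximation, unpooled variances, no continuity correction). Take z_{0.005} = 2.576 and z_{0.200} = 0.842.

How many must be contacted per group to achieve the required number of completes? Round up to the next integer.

n = (z_{α/2} + z_β)² · [p₁(1−p₁) + p₂(1−p₂)] / (p₁ − p₂)²
  = (2.576 + 0.842)² · (0.30·0.70 + 0.36·0.64) / (-0.06)²
  = (3.418)² · (0.2100 + 0.2304) / 0.0036
  = 11.6827 · 0.4404 / 0.0036
  = 1429.19
Design effect: 1.41 × 1429.19 = 2015.15.
Adjust for 68% response: 2015.15 / 0.68 = 2963.46.
Round up → n = 2964 per group.

n = 2964 per group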